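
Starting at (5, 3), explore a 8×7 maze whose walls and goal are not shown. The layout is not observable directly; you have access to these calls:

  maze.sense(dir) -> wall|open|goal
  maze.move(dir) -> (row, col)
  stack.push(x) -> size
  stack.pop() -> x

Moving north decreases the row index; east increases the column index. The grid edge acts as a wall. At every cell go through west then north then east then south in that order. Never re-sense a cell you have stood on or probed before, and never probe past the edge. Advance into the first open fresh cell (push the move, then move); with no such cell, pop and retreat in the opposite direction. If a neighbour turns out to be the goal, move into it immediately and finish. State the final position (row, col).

I use sense passing dir: west, : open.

Then push passing x: west, and observe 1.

Now I run move passing dir: west, and observe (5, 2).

Invoking sense passing dir: west, giving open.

Invoking push passing x: west, giving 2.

I try move passing dir: west, and get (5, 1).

Next I call sense passing dir: west, : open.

Using push passing x: west, : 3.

I try move passing dir: west, and observe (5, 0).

I invoke sense passing dir: north, which returns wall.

Calling sense passing dir: south, and get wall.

Now I run pop, : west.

Now I run move passing dir: east, and observe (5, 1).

I call sense passing dir: north, and get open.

Next I call push passing x: north, giving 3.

Next I call move passing dir: north, which returns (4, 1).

I use sense passing dir: north, yielding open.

Next I call push passing x: north, and get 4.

I try move passing dir: north, giving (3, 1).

Next I call sense passing dir: west, and see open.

I invoke push passing x: west, yielding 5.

I use move passing dir: west, giving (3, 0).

I call sense passing dir: north, giving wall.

I use pop(), and get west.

Invoking move passing dir: east, giving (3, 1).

Now I run sense passing dir: north, and see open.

I invoke push passing x: north, and get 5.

Now I run move passing dir: north, yielding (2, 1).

I invoke sense passing dir: north, giving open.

I run push passing x: north, yielding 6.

Calling move passing dir: north, : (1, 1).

Now I run sense passing dir: west, and see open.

Calling push passing x: west, : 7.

Using move passing dir: west, → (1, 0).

I invoke sense passing dir: north, and get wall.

Now I run pop(), — result: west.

Then move passing dir: east, — result: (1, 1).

Then sense passing dir: north, and observe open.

I try push passing x: north, → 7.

Calling move passing dir: north, which returns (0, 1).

Next I call sense passing dir: east, which returns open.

Now I run push passing x: east, : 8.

Then move passing dir: east, : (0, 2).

Invoking sense passing dir: east, and get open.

I try push passing x: east, → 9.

I use move passing dir: east, → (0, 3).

Using sense passing dir: east, which returns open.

I run push passing x: east, and observe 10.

Now I run move passing dir: east, and see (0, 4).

Next I call sense passing dir: east, and observe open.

I invoke push passing x: east, giving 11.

Now I run move passing dir: east, and get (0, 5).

Now I run sense passing dir: east, yielding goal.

Now I run move passing dir: east, → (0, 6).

Answer: (0, 6)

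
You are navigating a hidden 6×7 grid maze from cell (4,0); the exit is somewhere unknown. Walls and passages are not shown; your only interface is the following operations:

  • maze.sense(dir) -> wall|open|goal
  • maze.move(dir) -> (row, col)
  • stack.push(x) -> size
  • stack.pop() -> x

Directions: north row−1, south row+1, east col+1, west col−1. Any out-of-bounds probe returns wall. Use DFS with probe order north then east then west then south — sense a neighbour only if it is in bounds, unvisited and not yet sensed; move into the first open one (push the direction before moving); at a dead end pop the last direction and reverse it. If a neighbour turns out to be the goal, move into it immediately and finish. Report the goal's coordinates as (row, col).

-- 1. maze.sense(north) ~> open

-- 2. stack.push(north) ~> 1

-- 3. maze.move(north) ~> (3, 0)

-- 4. maze.sense(north) ~> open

-- 5. stack.push(north) ~> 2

-- 6. maze.move(north) ~> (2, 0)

-- 7. maze.sense(north) ~> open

-- 8. stack.push(north) ~> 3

-- 9. maze.move(north) ~> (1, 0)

-- 10. maze.sense(north) ~> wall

-- 11. maze.sense(east) ~> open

-- 12. stack.push(east) ~> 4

-- 13. maze.move(east) ~> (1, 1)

-- 14. maze.sense(north) ~> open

-- 15. stack.push(north) ~> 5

-- 16. maze.move(north) ~> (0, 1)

-- 17. maze.sense(east) ~> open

-- 18. stack.push(east) ~> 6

-- 19. maze.move(east) ~> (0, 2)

-- 20. maze.sense(east) ~> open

-- 21. stack.push(east) ~> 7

-- 22. maze.move(east) ~> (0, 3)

-- 23. maze.sense(east) ~> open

-- 24. stack.push(east) ~> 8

-- 25. maze.move(east) ~> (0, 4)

-- 26. maze.sense(east) ~> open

-- 27. stack.push(east) ~> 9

-- 28. maze.move(east) ~> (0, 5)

-- 29. maze.sense(east) ~> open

-- 30. stack.push(east) ~> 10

-- 31. maze.move(east) ~> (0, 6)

-- 32. maze.sense(south) ~> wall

-- 33. stack.pop() ~> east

-- 34. maze.move(west) ~> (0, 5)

-- 35. maze.sense(south) ~> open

-- 36. stack.push(south) ~> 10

-- 37. maze.move(south) ~> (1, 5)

-- 38. maze.sense(west) ~> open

-- 39. stack.push(west) ~> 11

-- 40. maze.move(west) ~> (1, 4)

-- 41. maze.sense(west) ~> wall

-- 42. maze.sense(south) ~> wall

-- 43. stack.pop() ~> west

-- 44. maze.move(east) ~> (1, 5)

-- 45. maze.sense(south) ~> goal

-- 46. maze.move(south) ~> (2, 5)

Answer: (2, 5)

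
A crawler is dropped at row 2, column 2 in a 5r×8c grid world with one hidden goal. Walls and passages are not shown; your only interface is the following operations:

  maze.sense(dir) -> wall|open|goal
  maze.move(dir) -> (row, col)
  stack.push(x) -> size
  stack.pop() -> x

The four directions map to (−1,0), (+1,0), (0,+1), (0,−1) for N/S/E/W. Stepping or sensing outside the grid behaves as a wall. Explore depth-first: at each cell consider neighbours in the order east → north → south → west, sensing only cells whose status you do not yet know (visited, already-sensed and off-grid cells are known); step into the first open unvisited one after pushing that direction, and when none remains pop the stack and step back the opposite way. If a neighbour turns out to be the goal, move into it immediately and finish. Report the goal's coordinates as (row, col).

I invoke maze.sense(dir→east), — result: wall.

Calling maze.sense(dir→north), giving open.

Using stack.push(x→north), giving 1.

I invoke maze.move(dir→north), and get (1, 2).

Now I run maze.sense(dir→east), and get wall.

I use maze.sense(dir→north), giving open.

I try stack.push(x→north), and see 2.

I invoke maze.move(dir→north), : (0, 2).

I try maze.sense(dir→east), and observe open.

I try stack.push(x→east), — result: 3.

I invoke maze.move(dir→east), which returns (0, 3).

I invoke maze.sense(dir→east), yielding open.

Invoking stack.push(x→east), yielding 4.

I use maze.move(dir→east), which returns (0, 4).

Calling maze.sense(dir→east), → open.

Invoking stack.push(x→east), : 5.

Calling maze.move(dir→east), — result: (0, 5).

I try maze.sense(dir→east), and see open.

Now I run stack.push(x→east), and observe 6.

Next I call maze.move(dir→east), and see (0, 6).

Calling maze.sense(dir→east), → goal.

I try maze.move(dir→east), and see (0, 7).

Answer: (0, 7)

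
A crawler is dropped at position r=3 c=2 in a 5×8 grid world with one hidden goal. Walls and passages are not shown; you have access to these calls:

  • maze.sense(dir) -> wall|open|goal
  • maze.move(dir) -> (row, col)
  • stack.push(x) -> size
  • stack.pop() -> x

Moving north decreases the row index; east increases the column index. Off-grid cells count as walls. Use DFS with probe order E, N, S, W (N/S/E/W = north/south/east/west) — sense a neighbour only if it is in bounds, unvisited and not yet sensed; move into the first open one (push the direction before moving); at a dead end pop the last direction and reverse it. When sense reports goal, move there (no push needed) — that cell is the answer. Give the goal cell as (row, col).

Then sense passing dir=east, giving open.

Using push passing x=east, : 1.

Invoking move passing dir=east, and get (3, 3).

Next I call sense passing dir=east, and observe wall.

I try sense passing dir=north, → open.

Invoking push passing x=north, which returns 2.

I run move passing dir=north, and observe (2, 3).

Using sense passing dir=east, yielding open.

Next I call push passing x=east, and see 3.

I try move passing dir=east, yielding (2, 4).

Next I call sense passing dir=east, → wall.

Next I call sense passing dir=north, and see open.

I call push passing x=north, and see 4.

Then move passing dir=north, yielding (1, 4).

Now I run sense passing dir=east, : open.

Using push passing x=east, and observe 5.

I call move passing dir=east, giving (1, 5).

I use sense passing dir=east, giving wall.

Next I call sense passing dir=north, : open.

I run push passing x=north, and get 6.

Next I call move passing dir=north, giving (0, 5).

Next I call sense passing dir=east, — result: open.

Invoking push passing x=east, → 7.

Calling move passing dir=east, : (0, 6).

I call sense passing dir=east, and get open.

Invoking push passing x=east, and see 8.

Next I call move passing dir=east, giving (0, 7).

I invoke sense passing dir=south, and observe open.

Next I call push passing x=south, and observe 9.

I call move passing dir=south, yielding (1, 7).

I run sense passing dir=south, which returns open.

I run push passing x=south, which returns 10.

Invoking move passing dir=south, and see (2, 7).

Now I run sense passing dir=south, and see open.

I try push passing x=south, — result: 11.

I try move passing dir=south, and observe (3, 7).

I call sense passing dir=south, and get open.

I invoke push passing x=south, and get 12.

Next I call move passing dir=south, and get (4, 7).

I use sense passing dir=west, and see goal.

Next I call move passing dir=west, yielding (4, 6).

Answer: (4, 6)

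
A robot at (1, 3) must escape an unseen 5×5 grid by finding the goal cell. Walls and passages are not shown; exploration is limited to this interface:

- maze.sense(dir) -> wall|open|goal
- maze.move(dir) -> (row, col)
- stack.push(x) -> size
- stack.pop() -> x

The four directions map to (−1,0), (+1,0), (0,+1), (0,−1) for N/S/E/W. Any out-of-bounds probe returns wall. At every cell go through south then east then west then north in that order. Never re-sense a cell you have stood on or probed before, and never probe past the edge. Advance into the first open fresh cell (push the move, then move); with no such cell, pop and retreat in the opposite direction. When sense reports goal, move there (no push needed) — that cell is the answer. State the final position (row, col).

Action: sense[south]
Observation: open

Action: push[south]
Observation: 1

Action: move[south]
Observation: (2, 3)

Action: sense[south]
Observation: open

Action: push[south]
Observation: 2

Action: move[south]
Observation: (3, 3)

Action: sense[south]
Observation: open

Action: push[south]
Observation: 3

Action: move[south]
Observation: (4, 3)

Action: sense[east]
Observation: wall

Action: sense[west]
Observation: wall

Action: pop[]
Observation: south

Action: move[north]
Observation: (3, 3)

Action: sense[east]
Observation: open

Action: push[east]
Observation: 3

Action: move[east]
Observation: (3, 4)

Action: sense[north]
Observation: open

Action: push[north]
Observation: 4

Action: move[north]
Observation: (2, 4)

Action: sense[north]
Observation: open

Action: push[north]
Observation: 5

Action: move[north]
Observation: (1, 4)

Action: sense[north]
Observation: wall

Action: pop[]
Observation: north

Action: move[south]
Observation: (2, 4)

Action: pop[]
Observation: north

Action: move[south]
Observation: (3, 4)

Action: pop[]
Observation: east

Action: move[west]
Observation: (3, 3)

Action: sense[west]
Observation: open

Action: push[west]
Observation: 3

Action: move[west]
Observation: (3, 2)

Action: sense[west]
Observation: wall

Action: sense[north]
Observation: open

Action: push[north]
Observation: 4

Action: move[north]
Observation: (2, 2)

Action: sense[west]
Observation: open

Action: push[west]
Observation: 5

Action: move[west]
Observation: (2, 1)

Action: sense[west]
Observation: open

Action: push[west]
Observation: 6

Action: move[west]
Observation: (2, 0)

Action: sense[south]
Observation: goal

Action: move[south]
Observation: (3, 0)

Answer: (3, 0)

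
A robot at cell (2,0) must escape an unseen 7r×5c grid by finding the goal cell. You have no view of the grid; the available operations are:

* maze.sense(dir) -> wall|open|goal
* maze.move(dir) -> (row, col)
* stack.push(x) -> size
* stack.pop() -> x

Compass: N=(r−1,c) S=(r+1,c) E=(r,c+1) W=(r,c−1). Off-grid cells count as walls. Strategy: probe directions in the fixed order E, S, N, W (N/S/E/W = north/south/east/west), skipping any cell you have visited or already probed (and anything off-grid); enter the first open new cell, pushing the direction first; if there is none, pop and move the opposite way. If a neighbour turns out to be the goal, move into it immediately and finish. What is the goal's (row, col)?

CALL sense[dir=east]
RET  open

CALL push[x=east]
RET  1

CALL move[dir=east]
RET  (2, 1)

CALL sense[dir=east]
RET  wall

CALL sense[dir=south]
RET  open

CALL push[x=south]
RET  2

CALL move[dir=south]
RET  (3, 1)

CALL sense[dir=east]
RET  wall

CALL sense[dir=south]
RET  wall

CALL sense[dir=west]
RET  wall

CALL pop[]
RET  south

CALL move[dir=north]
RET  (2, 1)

CALL sense[dir=north]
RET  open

CALL push[x=north]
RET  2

CALL move[dir=north]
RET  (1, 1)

CALL sense[dir=east]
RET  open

CALL push[x=east]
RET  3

CALL move[dir=east]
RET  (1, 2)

CALL sense[dir=east]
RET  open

CALL push[x=east]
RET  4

CALL move[dir=east]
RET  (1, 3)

CALL sense[dir=east]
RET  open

CALL push[x=east]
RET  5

CALL move[dir=east]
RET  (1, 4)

CALL sense[dir=south]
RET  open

CALL push[x=south]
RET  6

CALL move[dir=south]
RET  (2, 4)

CALL sense[dir=south]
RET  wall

CALL sense[dir=west]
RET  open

CALL push[x=west]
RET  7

CALL move[dir=west]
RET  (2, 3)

CALL sense[dir=south]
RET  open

CALL push[x=south]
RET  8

CALL move[dir=south]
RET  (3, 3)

CALL sense[dir=south]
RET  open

CALL push[x=south]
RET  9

CALL move[dir=south]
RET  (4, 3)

CALL sense[dir=east]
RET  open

CALL push[x=east]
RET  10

CALL move[dir=east]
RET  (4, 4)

CALL sense[dir=south]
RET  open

CALL push[x=south]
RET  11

CALL move[dir=south]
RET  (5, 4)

CALL sense[dir=south]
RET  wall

CALL sense[dir=west]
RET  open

CALL push[x=west]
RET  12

CALL move[dir=west]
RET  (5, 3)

CALL sense[dir=south]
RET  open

CALL push[x=south]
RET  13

CALL move[dir=south]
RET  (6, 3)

CALL sense[dir=west]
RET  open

CALL push[x=west]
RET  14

CALL move[dir=west]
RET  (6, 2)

CALL sense[dir=north]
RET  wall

CALL sense[dir=west]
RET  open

CALL push[x=west]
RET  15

CALL move[dir=west]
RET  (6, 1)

CALL sense[dir=north]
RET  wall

CALL sense[dir=west]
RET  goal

CALL move[dir=west]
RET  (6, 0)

Answer: (6, 0)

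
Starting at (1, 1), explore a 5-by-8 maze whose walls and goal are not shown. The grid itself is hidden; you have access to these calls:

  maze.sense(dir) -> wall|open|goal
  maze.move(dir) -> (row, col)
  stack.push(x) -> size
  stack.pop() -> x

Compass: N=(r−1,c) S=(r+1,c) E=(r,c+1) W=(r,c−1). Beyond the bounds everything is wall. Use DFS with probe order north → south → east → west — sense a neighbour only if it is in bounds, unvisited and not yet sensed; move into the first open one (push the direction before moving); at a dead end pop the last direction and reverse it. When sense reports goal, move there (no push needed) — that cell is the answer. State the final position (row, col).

% maze.sense(dir→north) : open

% stack.push(x→north) : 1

% maze.move(dir→north) : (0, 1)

% maze.sense(dir→east) : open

% stack.push(x→east) : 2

% maze.move(dir→east) : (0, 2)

% maze.sense(dir→south) : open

% stack.push(x→south) : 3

% maze.move(dir→south) : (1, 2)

% maze.sense(dir→south) : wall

% maze.sense(dir→east) : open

% stack.push(x→east) : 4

% maze.move(dir→east) : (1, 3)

% maze.sense(dir→north) : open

% stack.push(x→north) : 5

% maze.move(dir→north) : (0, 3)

% maze.sense(dir→east) : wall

% stack.pop() : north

% maze.move(dir→south) : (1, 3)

% maze.sense(dir→south) : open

% stack.push(x→south) : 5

% maze.move(dir→south) : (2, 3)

% maze.sense(dir→south) : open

% stack.push(x→south) : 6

% maze.move(dir→south) : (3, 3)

% maze.sense(dir→south) : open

% stack.push(x→south) : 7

% maze.move(dir→south) : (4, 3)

% maze.sense(dir→east) : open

% stack.push(x→east) : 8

% maze.move(dir→east) : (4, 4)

% maze.sense(dir→north) : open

% stack.push(x→north) : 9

% maze.move(dir→north) : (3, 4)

% maze.sense(dir→north) : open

% stack.push(x→north) : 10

% maze.move(dir→north) : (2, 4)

% maze.sense(dir→north) : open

% stack.push(x→north) : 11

% maze.move(dir→north) : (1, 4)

% maze.sense(dir→east) : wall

% stack.pop() : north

% maze.move(dir→south) : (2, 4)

% maze.sense(dir→east) : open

% stack.push(x→east) : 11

% maze.move(dir→east) : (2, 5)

% maze.sense(dir→south) : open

% stack.push(x→south) : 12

% maze.move(dir→south) : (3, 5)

% maze.sense(dir→south) : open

% stack.push(x→south) : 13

% maze.move(dir→south) : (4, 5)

% maze.sense(dir→east) : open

% stack.push(x→east) : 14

% maze.move(dir→east) : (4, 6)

% maze.sense(dir→north) : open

% stack.push(x→north) : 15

% maze.move(dir→north) : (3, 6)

% maze.sense(dir→north) : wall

% maze.sense(dir→east) : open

% stack.push(x→east) : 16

% maze.move(dir→east) : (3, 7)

% maze.sense(dir→north) : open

% stack.push(x→north) : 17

% maze.move(dir→north) : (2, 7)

% maze.sense(dir→north) : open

% stack.push(x→north) : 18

% maze.move(dir→north) : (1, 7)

% maze.sense(dir→north) : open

% stack.push(x→north) : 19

% maze.move(dir→north) : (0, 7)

% maze.sense(dir→west) : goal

% maze.move(dir→west) : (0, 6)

Answer: (0, 6)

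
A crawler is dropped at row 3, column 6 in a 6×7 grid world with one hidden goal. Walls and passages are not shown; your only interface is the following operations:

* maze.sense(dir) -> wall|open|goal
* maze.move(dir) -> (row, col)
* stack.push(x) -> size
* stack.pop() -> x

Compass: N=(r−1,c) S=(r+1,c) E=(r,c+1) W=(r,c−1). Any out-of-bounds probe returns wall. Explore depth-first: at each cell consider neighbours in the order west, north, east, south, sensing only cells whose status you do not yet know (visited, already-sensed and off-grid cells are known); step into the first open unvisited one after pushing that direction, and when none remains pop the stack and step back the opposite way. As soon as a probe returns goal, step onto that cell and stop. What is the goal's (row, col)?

==> maze.sense(dir→west)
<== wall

==> maze.sense(dir→north)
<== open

==> stack.push(x→north)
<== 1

==> maze.move(dir→north)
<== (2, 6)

==> maze.sense(dir→west)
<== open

==> stack.push(x→west)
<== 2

==> maze.move(dir→west)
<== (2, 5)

==> maze.sense(dir→west)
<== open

==> stack.push(x→west)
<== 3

==> maze.move(dir→west)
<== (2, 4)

==> maze.sense(dir→west)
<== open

==> stack.push(x→west)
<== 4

==> maze.move(dir→west)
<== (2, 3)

==> maze.sense(dir→west)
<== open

==> stack.push(x→west)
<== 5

==> maze.move(dir→west)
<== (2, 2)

==> maze.sense(dir→west)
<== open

==> stack.push(x→west)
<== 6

==> maze.move(dir→west)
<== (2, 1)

==> maze.sense(dir→west)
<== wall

==> maze.sense(dir→north)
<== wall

==> maze.sense(dir→south)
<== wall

==> stack.pop()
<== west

==> maze.move(dir→east)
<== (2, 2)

==> maze.sense(dir→north)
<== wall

==> maze.sense(dir→south)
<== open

==> stack.push(x→south)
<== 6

==> maze.move(dir→south)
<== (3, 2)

==> maze.sense(dir→east)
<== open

==> stack.push(x→east)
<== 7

==> maze.move(dir→east)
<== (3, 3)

==> maze.sense(dir→east)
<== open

==> stack.push(x→east)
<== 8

==> maze.move(dir→east)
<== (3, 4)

==> maze.sense(dir→south)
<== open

==> stack.push(x→south)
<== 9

==> maze.move(dir→south)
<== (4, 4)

==> maze.sense(dir→west)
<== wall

==> maze.sense(dir→east)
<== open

==> stack.push(x→east)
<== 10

==> maze.move(dir→east)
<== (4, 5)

==> maze.sense(dir→east)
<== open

==> stack.push(x→east)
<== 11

==> maze.move(dir→east)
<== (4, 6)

==> maze.sense(dir→south)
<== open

==> stack.push(x→south)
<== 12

==> maze.move(dir→south)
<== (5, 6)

==> maze.sense(dir→west)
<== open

==> stack.push(x→west)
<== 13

==> maze.move(dir→west)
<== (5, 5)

==> maze.sense(dir→west)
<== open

==> stack.push(x→west)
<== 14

==> maze.move(dir→west)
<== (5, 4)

==> maze.sense(dir→west)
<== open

==> stack.push(x→west)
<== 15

==> maze.move(dir→west)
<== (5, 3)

==> maze.sense(dir→west)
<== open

==> stack.push(x→west)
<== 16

==> maze.move(dir→west)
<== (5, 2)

==> maze.sense(dir→west)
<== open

==> stack.push(x→west)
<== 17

==> maze.move(dir→west)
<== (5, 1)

==> maze.sense(dir→west)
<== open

==> stack.push(x→west)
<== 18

==> maze.move(dir→west)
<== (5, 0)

==> maze.sense(dir→north)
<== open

==> stack.push(x→north)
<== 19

==> maze.move(dir→north)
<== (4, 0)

==> maze.sense(dir→north)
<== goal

==> maze.move(dir→north)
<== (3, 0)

Answer: (3, 0)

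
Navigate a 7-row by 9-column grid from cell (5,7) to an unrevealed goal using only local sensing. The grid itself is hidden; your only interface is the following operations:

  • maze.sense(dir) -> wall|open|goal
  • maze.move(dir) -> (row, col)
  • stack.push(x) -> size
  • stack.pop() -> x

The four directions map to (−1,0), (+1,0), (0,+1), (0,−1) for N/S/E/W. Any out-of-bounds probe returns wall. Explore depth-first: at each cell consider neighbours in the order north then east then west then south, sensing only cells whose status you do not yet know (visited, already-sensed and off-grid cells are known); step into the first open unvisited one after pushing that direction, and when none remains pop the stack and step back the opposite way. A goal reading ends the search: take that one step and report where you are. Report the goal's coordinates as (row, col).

$ sense north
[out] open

$ push north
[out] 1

$ move north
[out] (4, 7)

$ sense north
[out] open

$ push north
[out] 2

$ move north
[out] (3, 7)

$ sense north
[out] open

$ push north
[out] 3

$ move north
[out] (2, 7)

$ sense north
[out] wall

$ sense east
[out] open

$ push east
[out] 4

$ move east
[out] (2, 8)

$ sense north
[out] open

$ push north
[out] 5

$ move north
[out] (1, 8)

$ sense north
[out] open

$ push north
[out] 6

$ move north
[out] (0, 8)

$ sense west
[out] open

$ push west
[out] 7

$ move west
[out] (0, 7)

$ sense west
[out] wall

$ pop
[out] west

$ move east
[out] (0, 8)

$ pop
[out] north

$ move south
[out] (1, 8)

$ pop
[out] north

$ move south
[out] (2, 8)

$ sense south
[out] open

$ push south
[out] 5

$ move south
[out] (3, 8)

$ sense south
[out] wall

$ pop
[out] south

$ move north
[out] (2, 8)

$ pop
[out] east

$ move west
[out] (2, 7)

$ sense west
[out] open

$ push west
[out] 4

$ move west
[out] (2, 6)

$ sense north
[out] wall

$ sense west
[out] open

$ push west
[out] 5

$ move west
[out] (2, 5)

$ sense north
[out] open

$ push north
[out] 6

$ move north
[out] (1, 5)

$ sense north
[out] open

$ push north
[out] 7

$ move north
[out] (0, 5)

$ sense west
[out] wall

$ pop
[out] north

$ move south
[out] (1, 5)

$ sense west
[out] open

$ push west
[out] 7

$ move west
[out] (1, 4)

$ sense west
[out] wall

$ sense south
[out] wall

$ pop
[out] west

$ move east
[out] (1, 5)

$ pop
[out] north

$ move south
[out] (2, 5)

$ sense south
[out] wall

$ pop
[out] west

$ move east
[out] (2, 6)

$ sense south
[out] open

$ push south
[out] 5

$ move south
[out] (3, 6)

$ sense south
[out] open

$ push south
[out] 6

$ move south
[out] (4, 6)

$ sense west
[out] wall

$ sense south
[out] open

$ push south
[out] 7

$ move south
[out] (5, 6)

$ sense west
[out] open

$ push west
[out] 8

$ move west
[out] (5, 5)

$ sense west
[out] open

$ push west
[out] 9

$ move west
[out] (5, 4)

$ sense north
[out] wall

$ sense west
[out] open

$ push west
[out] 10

$ move west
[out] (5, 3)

$ sense north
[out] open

$ push north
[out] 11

$ move north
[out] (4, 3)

$ sense north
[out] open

$ push north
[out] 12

$ move north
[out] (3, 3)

$ sense north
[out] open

$ push north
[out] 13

$ move north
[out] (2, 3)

$ sense west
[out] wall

$ pop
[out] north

$ move south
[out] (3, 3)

$ sense east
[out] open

$ push east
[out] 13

$ move east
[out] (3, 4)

$ pop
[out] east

$ move west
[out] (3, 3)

$ sense west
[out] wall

$ pop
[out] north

$ move south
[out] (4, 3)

$ sense west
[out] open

$ push west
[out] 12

$ move west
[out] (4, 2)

$ sense west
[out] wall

$ sense south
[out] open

$ push south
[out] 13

$ move south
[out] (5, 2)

$ sense west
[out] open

$ push west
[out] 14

$ move west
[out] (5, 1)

$ sense west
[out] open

$ push west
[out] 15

$ move west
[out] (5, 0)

$ sense north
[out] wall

$ sense south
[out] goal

$ move south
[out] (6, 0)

Answer: (6, 0)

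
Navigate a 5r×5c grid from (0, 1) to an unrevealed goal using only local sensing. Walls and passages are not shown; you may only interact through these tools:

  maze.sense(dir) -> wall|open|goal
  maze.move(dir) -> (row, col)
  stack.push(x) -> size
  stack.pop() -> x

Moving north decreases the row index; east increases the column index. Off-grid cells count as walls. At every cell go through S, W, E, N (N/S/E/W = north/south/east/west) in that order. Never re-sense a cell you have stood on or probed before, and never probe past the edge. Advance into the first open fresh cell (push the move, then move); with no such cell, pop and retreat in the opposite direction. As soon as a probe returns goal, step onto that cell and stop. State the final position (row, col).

==> maze.sense(south)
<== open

==> stack.push(south)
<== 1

==> maze.move(south)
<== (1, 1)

==> maze.sense(south)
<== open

==> stack.push(south)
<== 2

==> maze.move(south)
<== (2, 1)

==> maze.sense(south)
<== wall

==> maze.sense(west)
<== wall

==> maze.sense(east)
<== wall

==> stack.pop()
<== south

==> maze.move(north)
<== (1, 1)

==> maze.sense(west)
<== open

==> stack.push(west)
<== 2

==> maze.move(west)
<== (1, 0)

==> maze.sense(north)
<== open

==> stack.push(north)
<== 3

==> maze.move(north)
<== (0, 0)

==> stack.pop()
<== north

==> maze.move(south)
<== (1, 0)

==> stack.pop()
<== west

==> maze.move(east)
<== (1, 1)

==> maze.sense(east)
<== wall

==> stack.pop()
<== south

==> maze.move(north)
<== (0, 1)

==> maze.sense(east)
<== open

==> stack.push(east)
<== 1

==> maze.move(east)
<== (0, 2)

==> maze.sense(east)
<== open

==> stack.push(east)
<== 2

==> maze.move(east)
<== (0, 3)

==> maze.sense(south)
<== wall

==> maze.sense(east)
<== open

==> stack.push(east)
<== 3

==> maze.move(east)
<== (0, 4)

==> maze.sense(south)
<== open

==> stack.push(south)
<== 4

==> maze.move(south)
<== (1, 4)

==> maze.sense(south)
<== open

==> stack.push(south)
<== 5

==> maze.move(south)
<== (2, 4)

==> maze.sense(south)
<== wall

==> maze.sense(west)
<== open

==> stack.push(west)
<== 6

==> maze.move(west)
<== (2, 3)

==> maze.sense(south)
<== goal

==> maze.move(south)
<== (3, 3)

Answer: (3, 3)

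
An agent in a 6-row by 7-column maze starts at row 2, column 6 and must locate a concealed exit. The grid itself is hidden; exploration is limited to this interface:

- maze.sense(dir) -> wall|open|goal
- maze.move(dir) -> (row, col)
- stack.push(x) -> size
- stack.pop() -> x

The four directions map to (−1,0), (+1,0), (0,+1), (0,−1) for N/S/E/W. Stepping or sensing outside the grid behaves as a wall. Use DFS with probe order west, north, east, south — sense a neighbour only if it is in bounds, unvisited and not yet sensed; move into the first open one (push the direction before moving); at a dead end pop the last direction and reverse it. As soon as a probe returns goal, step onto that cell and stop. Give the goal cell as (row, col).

;; 1. sense(dir→west) => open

;; 2. push(x→west) => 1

;; 3. move(dir→west) => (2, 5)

;; 4. sense(dir→west) => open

;; 5. push(x→west) => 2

;; 6. move(dir→west) => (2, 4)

;; 7. sense(dir→west) => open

;; 8. push(x→west) => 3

;; 9. move(dir→west) => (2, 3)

;; 10. sense(dir→west) => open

;; 11. push(x→west) => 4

;; 12. move(dir→west) => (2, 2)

;; 13. sense(dir→west) => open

;; 14. push(x→west) => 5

;; 15. move(dir→west) => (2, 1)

;; 16. sense(dir→west) => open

;; 17. push(x→west) => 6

;; 18. move(dir→west) => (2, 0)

;; 19. sense(dir→north) => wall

;; 20. sense(dir→south) => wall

;; 21. pop() => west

;; 22. move(dir→east) => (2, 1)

;; 23. sense(dir→north) => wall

;; 24. sense(dir→south) => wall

;; 25. pop() => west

;; 26. move(dir→east) => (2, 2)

;; 27. sense(dir→north) => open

;; 28. push(x→north) => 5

;; 29. move(dir→north) => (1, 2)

;; 30. sense(dir→north) => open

;; 31. push(x→north) => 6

;; 32. move(dir→north) => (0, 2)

;; 33. sense(dir→west) => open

;; 34. push(x→west) => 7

;; 35. move(dir→west) => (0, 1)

;; 36. sense(dir→west) => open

;; 37. push(x→west) => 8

;; 38. move(dir→west) => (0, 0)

;; 39. pop() => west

;; 40. move(dir→east) => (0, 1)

;; 41. pop() => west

;; 42. move(dir→east) => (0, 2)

;; 43. sense(dir→east) => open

;; 44. push(x→east) => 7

;; 45. move(dir→east) => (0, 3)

;; 46. sense(dir→east) => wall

;; 47. sense(dir→south) => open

;; 48. push(x→south) => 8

;; 49. move(dir→south) => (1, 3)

;; 50. sense(dir→east) => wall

;; 51. pop() => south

;; 52. move(dir→north) => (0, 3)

;; 53. pop() => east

;; 54. move(dir→west) => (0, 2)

;; 55. pop() => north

;; 56. move(dir→south) => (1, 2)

;; 57. pop() => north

;; 58. move(dir→south) => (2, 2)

;; 59. sense(dir→south) => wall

;; 60. pop() => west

;; 61. move(dir→east) => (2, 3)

;; 62. sense(dir→south) => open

;; 63. push(x→south) => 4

;; 64. move(dir→south) => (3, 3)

;; 65. sense(dir→east) => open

;; 66. push(x→east) => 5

;; 67. move(dir→east) => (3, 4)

;; 68. sense(dir→east) => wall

;; 69. sense(dir→south) => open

;; 70. push(x→south) => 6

;; 71. move(dir→south) => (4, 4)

;; 72. sense(dir→west) => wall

;; 73. sense(dir→east) => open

;; 74. push(x→east) => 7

;; 75. move(dir→east) => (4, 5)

;; 76. sense(dir→east) => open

;; 77. push(x→east) => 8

;; 78. move(dir→east) => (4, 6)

;; 79. sense(dir→north) => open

;; 80. push(x→north) => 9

;; 81. move(dir→north) => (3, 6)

;; 82. pop() => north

;; 83. move(dir→south) => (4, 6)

;; 84. sense(dir→south) => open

;; 85. push(x→south) => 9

;; 86. move(dir→south) => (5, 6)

;; 87. sense(dir→west) => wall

;; 88. pop() => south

;; 89. move(dir→north) => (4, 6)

;; 90. pop() => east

;; 91. move(dir→west) => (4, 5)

;; 92. pop() => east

;; 93. move(dir→west) => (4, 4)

;; 94. sense(dir→south) => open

;; 95. push(x→south) => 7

;; 96. move(dir→south) => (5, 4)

;; 97. sense(dir→west) => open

;; 98. push(x→west) => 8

;; 99. move(dir→west) => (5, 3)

;; 100. sense(dir→west) => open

;; 101. push(x→west) => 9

;; 102. move(dir→west) => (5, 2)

;; 103. sense(dir→west) => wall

;; 104. sense(dir→north) => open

;; 105. push(x→north) => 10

;; 106. move(dir→north) => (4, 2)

;; 107. sense(dir→west) => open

;; 108. push(x→west) => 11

;; 109. move(dir→west) => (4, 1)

;; 110. sense(dir→west) => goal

;; 111. move(dir→west) => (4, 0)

Answer: (4, 0)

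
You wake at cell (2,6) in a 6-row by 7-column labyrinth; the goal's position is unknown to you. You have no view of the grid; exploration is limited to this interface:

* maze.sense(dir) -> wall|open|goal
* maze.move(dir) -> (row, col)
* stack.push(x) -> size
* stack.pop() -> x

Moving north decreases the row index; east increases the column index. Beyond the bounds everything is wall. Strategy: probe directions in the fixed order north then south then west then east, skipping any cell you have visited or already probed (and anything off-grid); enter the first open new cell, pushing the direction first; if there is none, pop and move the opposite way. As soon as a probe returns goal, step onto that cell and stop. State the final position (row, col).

Calling sense using dir='north', — result: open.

Using push using x='north', yielding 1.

I call move using dir='north', yielding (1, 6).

Calling sense using dir='north', — result: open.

Next I call push using x='north', — result: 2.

I invoke move using dir='north', → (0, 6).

I call sense using dir='west', and see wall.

I run pop(), and see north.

I use move using dir='south', and see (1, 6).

Then sense using dir='west', giving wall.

Calling pop(), which returns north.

I call move using dir='south', and get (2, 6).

Invoking sense using dir='south', — result: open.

Now I run push using x='south', and observe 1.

I try move using dir='south', and see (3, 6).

I try sense using dir='south', : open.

I run push using x='south', → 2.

Calling move using dir='south', and observe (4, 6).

I try sense using dir='south', giving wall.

I use sense using dir='west', which returns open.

Then push using x='west', and observe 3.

Using move using dir='west', : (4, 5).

I invoke sense using dir='north', and see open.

I run push using x='north', — result: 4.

I try move using dir='north', yielding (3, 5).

I try sense using dir='north', giving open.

I invoke push using x='north', and observe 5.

I run move using dir='north', giving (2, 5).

I use sense using dir='west', and see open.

Using push using x='west', and observe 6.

Then move using dir='west', — result: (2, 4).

Invoking sense using dir='north', : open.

I try push using x='north', giving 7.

Then move using dir='north', and see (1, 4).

I call sense using dir='north', and observe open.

Calling push using x='north', — result: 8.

I run move using dir='north', and get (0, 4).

Now I run sense using dir='west', which returns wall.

Next I call pop, — result: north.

Invoking move using dir='south', yielding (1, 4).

Then sense using dir='west', which returns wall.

I try pop, giving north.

Invoking move using dir='south', and observe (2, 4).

Next I call sense using dir='south', : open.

I try push using x='south', which returns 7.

Invoking move using dir='south', : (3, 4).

Using sense using dir='south', and observe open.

Using push using x='south', and see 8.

I try move using dir='south', yielding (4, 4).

I try sense using dir='south', and see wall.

I try sense using dir='west', which returns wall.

Calling pop, and see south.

I try move using dir='north', giving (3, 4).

Using sense using dir='west', → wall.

Then pop, → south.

I try move using dir='north', and observe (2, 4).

Then sense using dir='west', and observe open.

Calling push using x='west', and observe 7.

Next I call move using dir='west', — result: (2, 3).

Calling sense using dir='west', and see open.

Now I run push using x='west', — result: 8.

Invoking move using dir='west', and observe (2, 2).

Then sense using dir='north', and see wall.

Calling sense using dir='south', yielding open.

Then push using x='south', — result: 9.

I try move using dir='south', which returns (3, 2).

I run sense using dir='south', → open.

I invoke push using x='south', — result: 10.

Then move using dir='south', giving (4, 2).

Next I call sense using dir='south', and get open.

I call push using x='south', giving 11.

Using move using dir='south', which returns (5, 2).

I invoke sense using dir='west', and observe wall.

Invoking sense using dir='east', giving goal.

Using move using dir='east', which returns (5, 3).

Answer: (5, 3)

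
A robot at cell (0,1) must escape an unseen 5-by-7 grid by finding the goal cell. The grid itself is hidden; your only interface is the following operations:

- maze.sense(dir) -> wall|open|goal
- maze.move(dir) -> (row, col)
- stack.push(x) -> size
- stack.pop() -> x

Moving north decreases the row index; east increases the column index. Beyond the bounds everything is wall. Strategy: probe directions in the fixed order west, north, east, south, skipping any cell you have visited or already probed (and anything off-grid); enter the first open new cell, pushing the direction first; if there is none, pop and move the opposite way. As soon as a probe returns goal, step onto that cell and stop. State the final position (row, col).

Step: sense[dir='west']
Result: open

Step: push[x='west']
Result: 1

Step: move[dir='west']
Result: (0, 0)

Step: sense[dir='south']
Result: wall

Step: pop[]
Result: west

Step: move[dir='east']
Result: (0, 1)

Step: sense[dir='east']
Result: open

Step: push[x='east']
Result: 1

Step: move[dir='east']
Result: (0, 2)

Step: sense[dir='east']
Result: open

Step: push[x='east']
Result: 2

Step: move[dir='east']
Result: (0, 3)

Step: sense[dir='east']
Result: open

Step: push[x='east']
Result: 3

Step: move[dir='east']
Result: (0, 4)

Step: sense[dir='east']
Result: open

Step: push[x='east']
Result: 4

Step: move[dir='east']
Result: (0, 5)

Step: sense[dir='east']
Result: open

Step: push[x='east']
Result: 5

Step: move[dir='east']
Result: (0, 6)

Step: sense[dir='south']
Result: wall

Step: pop[]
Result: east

Step: move[dir='west']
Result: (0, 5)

Step: sense[dir='south']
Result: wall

Step: pop[]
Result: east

Step: move[dir='west']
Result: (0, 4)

Step: sense[dir='south']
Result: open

Step: push[x='south']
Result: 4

Step: move[dir='south']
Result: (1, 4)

Step: sense[dir='west']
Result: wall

Step: sense[dir='south']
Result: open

Step: push[x='south']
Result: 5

Step: move[dir='south']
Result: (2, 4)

Step: sense[dir='west']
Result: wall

Step: sense[dir='east']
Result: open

Step: push[x='east']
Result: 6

Step: move[dir='east']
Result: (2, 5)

Step: sense[dir='east']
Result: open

Step: push[x='east']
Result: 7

Step: move[dir='east']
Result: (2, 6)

Step: sense[dir='south']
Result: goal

Step: move[dir='south']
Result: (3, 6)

Answer: (3, 6)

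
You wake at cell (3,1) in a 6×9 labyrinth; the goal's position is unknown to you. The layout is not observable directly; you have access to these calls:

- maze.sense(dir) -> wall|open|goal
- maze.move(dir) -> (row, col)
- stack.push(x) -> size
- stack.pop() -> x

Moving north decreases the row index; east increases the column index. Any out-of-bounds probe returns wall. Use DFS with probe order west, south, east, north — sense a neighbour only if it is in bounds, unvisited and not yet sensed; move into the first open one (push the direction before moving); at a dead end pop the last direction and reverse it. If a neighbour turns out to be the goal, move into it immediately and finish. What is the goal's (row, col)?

I run sense passing west, yielding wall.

I call sense passing south, — result: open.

Now I run push passing south, yielding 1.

I call move passing south, → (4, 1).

Now I run sense passing west, yielding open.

Then push passing west, giving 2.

Invoking move passing west, giving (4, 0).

I run sense passing south, → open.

Now I run push passing south, — result: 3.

I invoke move passing south, : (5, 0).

I try sense passing east, yielding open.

Calling push passing east, — result: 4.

Now I run move passing east, yielding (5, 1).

Using sense passing east, giving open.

Calling push passing east, : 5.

I invoke move passing east, giving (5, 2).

Now I run sense passing east, and observe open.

Then push passing east, and see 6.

Using move passing east, : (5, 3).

I try sense passing east, and get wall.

I try sense passing north, and observe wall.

Then pop(), and get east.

I run move passing west, giving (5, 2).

Now I run sense passing north, and observe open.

Now I run push passing north, — result: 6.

Then move passing north, and observe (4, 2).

I call sense passing north, and see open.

I invoke push passing north, : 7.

Invoking move passing north, which returns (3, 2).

Calling sense passing east, → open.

Using push passing east, : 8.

I try move passing east, → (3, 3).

I use sense passing east, : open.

Now I run push passing east, yielding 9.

Calling move passing east, — result: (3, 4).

Then sense passing south, : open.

Using push passing south, : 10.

I try move passing south, and see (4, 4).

Invoking sense passing east, giving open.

Next I call push passing east, yielding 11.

I use move passing east, giving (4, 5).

Invoking sense passing south, yielding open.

Using push passing south, and see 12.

Using move passing south, and see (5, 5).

I use sense passing east, : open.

Invoking push passing east, giving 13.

Next I call move passing east, — result: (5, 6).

Then sense passing east, giving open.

Now I run push passing east, and see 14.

Next I call move passing east, and see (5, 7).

Next I call sense passing east, and see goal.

Using move passing east, → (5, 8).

Answer: (5, 8)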